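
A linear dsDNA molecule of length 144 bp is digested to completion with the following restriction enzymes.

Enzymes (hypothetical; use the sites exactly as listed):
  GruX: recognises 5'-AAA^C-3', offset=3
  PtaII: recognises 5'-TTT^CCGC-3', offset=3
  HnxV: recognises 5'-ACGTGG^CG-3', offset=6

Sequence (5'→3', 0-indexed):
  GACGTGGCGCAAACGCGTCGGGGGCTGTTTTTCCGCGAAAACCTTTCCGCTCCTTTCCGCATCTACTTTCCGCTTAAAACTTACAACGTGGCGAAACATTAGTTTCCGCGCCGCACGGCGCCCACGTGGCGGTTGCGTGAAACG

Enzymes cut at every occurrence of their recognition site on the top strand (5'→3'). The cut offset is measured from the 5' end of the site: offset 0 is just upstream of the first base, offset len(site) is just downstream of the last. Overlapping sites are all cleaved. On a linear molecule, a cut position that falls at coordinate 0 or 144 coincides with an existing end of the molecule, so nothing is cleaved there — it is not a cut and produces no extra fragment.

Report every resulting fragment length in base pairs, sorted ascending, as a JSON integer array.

Site scan:
  GruX AAAC/3: at [10, 38, 76, 93, 139] ⇒ [13, 41, 79, 96, 142]
  PtaII TTTCCGC/3: at [29, 43, 53, 66, 102] ⇒ [32, 46, 56, 69, 105]
  HnxV ACGTGGCG/6: at [1, 85, 123] ⇒ [7, 91, 129]

All cut coordinates (distinct, sorted): [7, 13, 32, 41, 46, 56, 69, 79, 91, 96, 105, 129, 142]

Fragment lengths:
  [0,7): 7 bp
  [7,13): 6 bp
  [13,32): 19 bp
  [32,41): 9 bp
  [41,46): 5 bp
  [46,56): 10 bp
  [56,69): 13 bp
  [69,79): 10 bp
  [79,91): 12 bp
  [91,96): 5 bp
  [96,105): 9 bp
  [105,129): 24 bp
  [129,142): 13 bp
  [142,144): 2 bp

[2,5,5,6,7,9,9,10,10,12,13,13,19,24]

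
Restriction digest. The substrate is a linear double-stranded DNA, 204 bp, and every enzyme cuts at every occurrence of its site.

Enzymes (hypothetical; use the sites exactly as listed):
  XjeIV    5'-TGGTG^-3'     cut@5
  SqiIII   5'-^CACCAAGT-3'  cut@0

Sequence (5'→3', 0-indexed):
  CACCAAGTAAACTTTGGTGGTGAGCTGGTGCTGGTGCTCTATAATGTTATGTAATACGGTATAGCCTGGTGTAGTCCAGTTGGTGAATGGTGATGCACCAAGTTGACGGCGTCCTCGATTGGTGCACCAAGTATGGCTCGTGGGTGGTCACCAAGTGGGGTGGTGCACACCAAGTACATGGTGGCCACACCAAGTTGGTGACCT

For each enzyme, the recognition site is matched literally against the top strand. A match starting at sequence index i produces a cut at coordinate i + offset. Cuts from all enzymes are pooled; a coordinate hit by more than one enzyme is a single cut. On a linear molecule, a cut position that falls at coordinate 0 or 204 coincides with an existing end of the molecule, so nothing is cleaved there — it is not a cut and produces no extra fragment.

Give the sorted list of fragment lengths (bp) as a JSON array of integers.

[2,3,3,4,4,6,7,8,13,14,16,17,19,24,29,35]

Per-enzyme occurrences:
  XjeIV (TGGTG, off=5): starts [14, 17, 25, 31, 66, 80, 87, 119, 160, 178, 195] → cuts [19, 22, 30, 36, 71, 85, 92, 124, 165, 183, 200]
  SqiIII (CACCAAGT, off=0): starts [0, 95, 124, 148, 167, 187] → cuts [95, 124, 148, 167, 187] (position 0 is a terminus of the linear molecule — no cut)

Pooled cuts: [19, 22, 30, 36, 71, 85, 92, 95, 124, 148, 165, 167, 183, 187, 200]

Fragments:
  [0,19): 19 bp
  [19,22): 3 bp
  [22,30): 8 bp
  [30,36): 6 bp
  [36,71): 35 bp
  [71,85): 14 bp
  [85,92): 7 bp
  [92,95): 3 bp
  [95,124): 29 bp
  [124,148): 24 bp
  [148,165): 17 bp
  [165,167): 2 bp
  [167,183): 16 bp
  [183,187): 4 bp
  [187,200): 13 bp
  [200,204): 4 bp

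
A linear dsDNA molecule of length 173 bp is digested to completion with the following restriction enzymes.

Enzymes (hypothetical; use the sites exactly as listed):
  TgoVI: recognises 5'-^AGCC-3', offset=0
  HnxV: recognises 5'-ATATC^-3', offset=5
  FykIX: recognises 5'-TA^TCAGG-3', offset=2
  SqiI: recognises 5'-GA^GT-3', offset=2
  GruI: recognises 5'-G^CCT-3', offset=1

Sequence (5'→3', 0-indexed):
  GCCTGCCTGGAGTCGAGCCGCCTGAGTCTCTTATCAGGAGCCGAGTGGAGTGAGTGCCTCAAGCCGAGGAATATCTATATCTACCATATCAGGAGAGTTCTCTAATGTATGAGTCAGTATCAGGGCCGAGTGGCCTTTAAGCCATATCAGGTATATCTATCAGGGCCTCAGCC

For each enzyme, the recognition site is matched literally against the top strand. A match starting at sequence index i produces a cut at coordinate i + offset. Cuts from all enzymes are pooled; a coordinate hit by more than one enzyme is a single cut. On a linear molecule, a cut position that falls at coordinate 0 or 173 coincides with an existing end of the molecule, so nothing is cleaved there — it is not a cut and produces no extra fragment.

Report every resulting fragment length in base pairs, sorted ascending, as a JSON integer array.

Per-enzyme occurrences:
  TgoVI AGCC/0: at [15, 38, 61, 139, 169] ⇒ [15, 38, 61, 139, 169]
  HnxV ATATC/5: at [70, 76, 85, 143, 152] ⇒ [75, 81, 90, 148, 157]
  FykIX TATCAGG/2: at [31, 86, 117, 144, 157] ⇒ [33, 88, 119, 146, 159]
  SqiI GAGT/2: at [9, 23, 42, 47, 51, 94, 110, 127] ⇒ [11, 25, 44, 49, 53, 96, 112, 129]
  GruI GCCT/1: at [0, 4, 19, 55, 132, 164] ⇒ [1, 5, 20, 56, 133, 165]

All cut coordinates (distinct, sorted): [1, 5, 11, 15, 20, 25, 33, 38, 44, 49, 53, 56, 61, 75, 81, 88, 90, 96, 112, 119, 129, 133, 139, 146, 148, 157, 159, 165, 169]

Fragment lengths:
  [0,1): 1 bp
  [1,5): 4 bp
  [5,11): 6 bp
  [11,15): 4 bp
  [15,20): 5 bp
  [20,25): 5 bp
  [25,33): 8 bp
  [33,38): 5 bp
  [38,44): 6 bp
  [44,49): 5 bp
  [49,53): 4 bp
  [53,56): 3 bp
  [56,61): 5 bp
  [61,75): 14 bp
  [75,81): 6 bp
  [81,88): 7 bp
  [88,90): 2 bp
  [90,96): 6 bp
  [96,112): 16 bp
  [112,119): 7 bp
  [119,129): 10 bp
  [129,133): 4 bp
  [133,139): 6 bp
  [139,146): 7 bp
  [146,148): 2 bp
  [148,157): 9 bp
  [157,159): 2 bp
  [159,165): 6 bp
  [165,169): 4 bp
  [169,173): 4 bp

[1,2,2,2,3,4,4,4,4,4,4,5,5,5,5,5,6,6,6,6,6,6,7,7,7,8,9,10,14,16]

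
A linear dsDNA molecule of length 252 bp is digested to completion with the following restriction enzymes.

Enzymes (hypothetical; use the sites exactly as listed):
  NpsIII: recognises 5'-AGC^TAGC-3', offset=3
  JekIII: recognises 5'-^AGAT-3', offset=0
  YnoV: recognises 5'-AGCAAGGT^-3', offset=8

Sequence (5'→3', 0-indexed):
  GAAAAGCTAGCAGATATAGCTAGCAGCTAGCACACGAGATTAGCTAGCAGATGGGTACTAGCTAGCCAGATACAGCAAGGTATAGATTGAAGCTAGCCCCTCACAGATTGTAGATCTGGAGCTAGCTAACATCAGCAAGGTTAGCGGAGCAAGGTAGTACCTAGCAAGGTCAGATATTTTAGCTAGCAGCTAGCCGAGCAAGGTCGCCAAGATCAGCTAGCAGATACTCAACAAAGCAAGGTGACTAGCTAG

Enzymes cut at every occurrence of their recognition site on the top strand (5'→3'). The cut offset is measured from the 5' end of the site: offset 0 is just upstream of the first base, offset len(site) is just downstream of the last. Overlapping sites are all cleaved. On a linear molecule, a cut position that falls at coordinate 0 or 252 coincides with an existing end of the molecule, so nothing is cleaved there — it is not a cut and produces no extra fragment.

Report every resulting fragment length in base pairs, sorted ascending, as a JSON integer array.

Per-enzyme occurrences:
  NpsIII AGCTAGC/3: at [4, 17, 24, 41, 59, 90, 119, 180, 187, 214] ⇒ [7, 20, 27, 44, 62, 93, 122, 183, 190, 217]
  JekIII AGAT/0: at [11, 36, 48, 67, 83, 104, 111, 171, 209, 221] ⇒ [11, 36, 48, 67, 83, 104, 111, 171, 209, 221]
  YnoV AGCAAGGT/8: at [73, 133, 147, 162, 196, 234] ⇒ [81, 141, 155, 170, 204, 242]

All cut coordinates (distinct, sorted): [7, 11, 20, 27, 36, 44, 48, 62, 67, 81, 83, 93, 104, 111, 122, 141, 155, 170, 171, 183, 190, 204, 209, 217, 221, 242]

Fragment lengths:
  [0,7): 7 bp
  [7,11): 4 bp
  [11,20): 9 bp
  [20,27): 7 bp
  [27,36): 9 bp
  [36,44): 8 bp
  [44,48): 4 bp
  [48,62): 14 bp
  [62,67): 5 bp
  [67,81): 14 bp
  [81,83): 2 bp
  [83,93): 10 bp
  [93,104): 11 bp
  [104,111): 7 bp
  [111,122): 11 bp
  [122,141): 19 bp
  [141,155): 14 bp
  [155,170): 15 bp
  [170,171): 1 bp
  [171,183): 12 bp
  [183,190): 7 bp
  [190,204): 14 bp
  [204,209): 5 bp
  [209,217): 8 bp
  [217,221): 4 bp
  [221,242): 21 bp
  [242,252): 10 bp

[1,2,4,4,4,5,5,7,7,7,7,8,8,9,9,10,10,11,11,12,14,14,14,14,15,19,21]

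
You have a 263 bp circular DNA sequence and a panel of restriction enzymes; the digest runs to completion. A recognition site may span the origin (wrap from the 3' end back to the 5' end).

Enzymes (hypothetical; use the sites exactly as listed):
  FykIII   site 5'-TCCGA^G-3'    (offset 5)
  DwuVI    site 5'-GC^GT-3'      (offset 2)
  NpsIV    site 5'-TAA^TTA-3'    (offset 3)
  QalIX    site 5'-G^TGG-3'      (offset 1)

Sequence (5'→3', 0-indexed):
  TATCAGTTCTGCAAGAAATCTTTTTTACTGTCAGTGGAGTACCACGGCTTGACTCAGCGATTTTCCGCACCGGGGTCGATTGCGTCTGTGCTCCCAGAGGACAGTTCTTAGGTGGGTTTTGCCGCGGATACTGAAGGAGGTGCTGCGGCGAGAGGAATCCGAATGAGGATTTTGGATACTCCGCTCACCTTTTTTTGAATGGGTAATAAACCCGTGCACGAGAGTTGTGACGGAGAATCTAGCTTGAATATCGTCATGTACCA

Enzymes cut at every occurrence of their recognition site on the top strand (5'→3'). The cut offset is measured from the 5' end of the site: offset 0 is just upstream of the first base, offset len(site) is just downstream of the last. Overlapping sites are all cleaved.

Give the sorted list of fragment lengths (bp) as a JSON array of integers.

[29,49,185]

Scan for sites:
  FykIII (TCCGAG, off=5): no sites
  DwuVI GCGT/2: at [81] ⇒ [83]
  NpsIV (TAATTA, off=3): no sites
  QalIX GTGG/1: at [33, 111] ⇒ [34, 112]

All cut coordinates (distinct, sorted): [34, 83, 112]

Fragments:
  34→83: 49 bp
  83→112: 29 bp
  112→34 (wrap): 263-112+34 = 185 bp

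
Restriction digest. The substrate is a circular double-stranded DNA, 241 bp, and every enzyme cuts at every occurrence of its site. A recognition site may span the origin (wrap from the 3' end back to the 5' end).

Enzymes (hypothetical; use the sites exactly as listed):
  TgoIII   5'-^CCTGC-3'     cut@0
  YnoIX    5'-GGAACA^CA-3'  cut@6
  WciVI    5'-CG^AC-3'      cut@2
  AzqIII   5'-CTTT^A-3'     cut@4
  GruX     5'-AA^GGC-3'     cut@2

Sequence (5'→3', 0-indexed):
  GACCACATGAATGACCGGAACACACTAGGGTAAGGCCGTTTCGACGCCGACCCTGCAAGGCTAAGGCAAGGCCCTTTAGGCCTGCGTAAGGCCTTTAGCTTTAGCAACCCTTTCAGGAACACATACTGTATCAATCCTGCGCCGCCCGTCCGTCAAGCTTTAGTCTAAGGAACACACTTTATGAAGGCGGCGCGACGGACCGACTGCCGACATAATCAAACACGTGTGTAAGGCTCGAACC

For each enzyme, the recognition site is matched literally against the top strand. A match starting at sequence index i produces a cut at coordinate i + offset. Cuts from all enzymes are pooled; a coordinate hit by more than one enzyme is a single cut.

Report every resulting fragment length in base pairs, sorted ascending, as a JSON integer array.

Scan for sites:
  TgoIII CCTGC/0: at [51, 80, 135] ⇒ [51, 80, 135]
  YnoIX GGAACACA/6: at [16, 115, 168] ⇒ [22, 121, 174]
  WciVI CGAC/2: at [41, 47, 192, 200, 207, 240] ⇒ [1, 43, 49, 194, 202, 209]
  AzqIII CTTTA/4: at [73, 92, 98, 157, 176] ⇒ [77, 96, 102, 161, 180]
  GruX AAGGC/2: at [31, 56, 62, 67, 87, 183, 229] ⇒ [33, 58, 64, 69, 89, 185, 231]

Pooled cuts: [1, 22, 33, 43, 49, 51, 58, 64, 69, 77, 80, 89, 96, 102, 121, 135, 161, 174, 180, 185, 194, 202, 209, 231]

Fragment lengths:
  1→22: 21 bp
  22→33: 11 bp
  33→43: 10 bp
  43→49: 6 bp
  49→51: 2 bp
  51→58: 7 bp
  58→64: 6 bp
  64→69: 5 bp
  69→77: 8 bp
  77→80: 3 bp
  80→89: 9 bp
  89→96: 7 bp
  96→102: 6 bp
  102→121: 19 bp
  121→135: 14 bp
  135→161: 26 bp
  161→174: 13 bp
  174→180: 6 bp
  180→185: 5 bp
  185→194: 9 bp
  194→202: 8 bp
  202→209: 7 bp
  209→231: 22 bp
  231→1 (wrap): 241-231+1 = 11 bp

[2,3,5,5,6,6,6,6,7,7,7,8,8,9,9,10,11,11,13,14,19,21,22,26]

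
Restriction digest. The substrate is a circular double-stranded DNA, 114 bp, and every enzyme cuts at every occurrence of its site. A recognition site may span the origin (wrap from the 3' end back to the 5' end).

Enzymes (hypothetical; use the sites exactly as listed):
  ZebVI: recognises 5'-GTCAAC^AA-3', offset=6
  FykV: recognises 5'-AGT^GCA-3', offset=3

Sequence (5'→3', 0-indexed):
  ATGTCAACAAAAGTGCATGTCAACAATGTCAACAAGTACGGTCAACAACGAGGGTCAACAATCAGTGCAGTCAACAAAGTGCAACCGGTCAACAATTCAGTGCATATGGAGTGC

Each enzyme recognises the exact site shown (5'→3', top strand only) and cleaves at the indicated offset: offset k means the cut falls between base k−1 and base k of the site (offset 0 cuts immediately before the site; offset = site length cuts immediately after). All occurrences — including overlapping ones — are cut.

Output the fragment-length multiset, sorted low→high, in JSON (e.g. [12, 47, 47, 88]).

Site scan:
  ZebVI (GTCAACAA, off=6): starts [2, 18, 27, 40, 53, 69, 87] → cuts [8, 24, 33, 46, 59, 75, 93]
  FykV (AGTGCA, off=3): starts [11, 63, 77, 98, 109] → cuts [14, 66, 80, 101, 112]

All cut coordinates (distinct, sorted): [8, 14, 24, 33, 46, 59, 66, 75, 80, 93, 101, 112]

Fragments:
  8→14: 6 bp
  14→24: 10 bp
  24→33: 9 bp
  33→46: 13 bp
  46→59: 13 bp
  59→66: 7 bp
  66→75: 9 bp
  75→80: 5 bp
  80→93: 13 bp
  93→101: 8 bp
  101→112: 11 bp
  112→8 (wrap): 114-112+8 = 10 bp

[5,6,7,8,9,9,10,10,11,13,13,13]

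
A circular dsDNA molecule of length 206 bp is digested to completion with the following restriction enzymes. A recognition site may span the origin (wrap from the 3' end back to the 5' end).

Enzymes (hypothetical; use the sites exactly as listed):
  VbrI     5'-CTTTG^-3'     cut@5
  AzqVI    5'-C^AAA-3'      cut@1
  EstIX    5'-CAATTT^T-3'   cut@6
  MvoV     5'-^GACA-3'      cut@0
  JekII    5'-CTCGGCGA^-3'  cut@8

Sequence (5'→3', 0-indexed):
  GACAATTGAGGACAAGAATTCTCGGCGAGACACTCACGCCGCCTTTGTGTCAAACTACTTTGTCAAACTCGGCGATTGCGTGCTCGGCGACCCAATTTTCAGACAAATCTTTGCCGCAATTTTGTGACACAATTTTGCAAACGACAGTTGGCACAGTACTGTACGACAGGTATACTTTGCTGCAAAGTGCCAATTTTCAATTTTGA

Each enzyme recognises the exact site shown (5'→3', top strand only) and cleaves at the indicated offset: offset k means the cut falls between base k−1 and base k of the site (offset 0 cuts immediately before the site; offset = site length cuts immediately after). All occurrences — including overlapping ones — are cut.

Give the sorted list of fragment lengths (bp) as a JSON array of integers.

[2,3,3,3,3,3,4,4,4,7,8,9,9,10,10,11,11,13,15,15,18,19,22]

Site scan:
  VbrI (CTTTG, off=5): starts [42, 57, 108, 174] → cuts [47, 62, 113, 179]
  AzqVI (CAAA, off=1): starts [50, 63, 103, 137, 182] → cuts [51, 64, 104, 138, 183]
  EstIX (CAATTTT, off=6): starts [92, 116, 129, 190, 197] → cuts [98, 122, 135, 196, 203]
  MvoV (GACA, off=0): starts [0, 10, 28, 101, 125, 142, 164] → cuts [0, 10, 28, 101, 125, 142, 164]
  JekII (CTCGGCGA, off=8): starts [20, 67, 82] → cuts [28, 75, 90]

Pooled cuts: [0, 10, 28, 47, 51, 62, 64, 75, 90, 98, 101, 104, 113, 122, 125, 135, 138, 142, 164, 179, 183, 196, 203]

Fragments:
  0→10: 10 bp
  10→28: 18 bp
  28→47: 19 bp
  47→51: 4 bp
  51→62: 11 bp
  62→64: 2 bp
  64→75: 11 bp
  75→90: 15 bp
  90→98: 8 bp
  98→101: 3 bp
  101→104: 3 bp
  104→113: 9 bp
  113→122: 9 bp
  122→125: 3 bp
  125→135: 10 bp
  135→138: 3 bp
  138→142: 4 bp
  142→164: 22 bp
  164→179: 15 bp
  179→183: 4 bp
  183→196: 13 bp
  196→203: 7 bp
  203→0 (wrap): 206-203+0 = 3 bp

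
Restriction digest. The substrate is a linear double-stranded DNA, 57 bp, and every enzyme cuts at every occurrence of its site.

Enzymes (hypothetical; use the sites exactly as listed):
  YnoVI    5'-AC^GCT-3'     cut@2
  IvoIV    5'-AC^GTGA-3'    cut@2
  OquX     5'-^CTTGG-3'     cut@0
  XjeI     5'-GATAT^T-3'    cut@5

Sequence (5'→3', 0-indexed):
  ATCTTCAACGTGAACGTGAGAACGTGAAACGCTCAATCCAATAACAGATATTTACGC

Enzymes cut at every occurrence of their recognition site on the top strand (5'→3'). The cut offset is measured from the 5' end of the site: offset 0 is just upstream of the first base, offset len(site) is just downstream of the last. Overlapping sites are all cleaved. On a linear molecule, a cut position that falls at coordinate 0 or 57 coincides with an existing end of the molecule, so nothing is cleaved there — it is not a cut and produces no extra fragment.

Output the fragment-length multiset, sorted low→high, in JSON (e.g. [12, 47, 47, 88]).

[6,6,7,8,9,21]

Per-enzyme occurrences:
  YnoVI (ACGCT, off=2): starts [28] → cuts [30]
  IvoIV (ACGTGA, off=2): starts [7, 13, 21] → cuts [9, 15, 23]
  OquX (CTTGG, off=0): no sites
  XjeI (GATATT, off=5): starts [46] → cuts [51]

All cut coordinates (distinct, sorted): [9, 15, 23, 30, 51]

Fragment lengths:
  [0,9): 9 bp
  [9,15): 6 bp
  [15,23): 8 bp
  [23,30): 7 bp
  [30,51): 21 bp
  [51,57): 6 bp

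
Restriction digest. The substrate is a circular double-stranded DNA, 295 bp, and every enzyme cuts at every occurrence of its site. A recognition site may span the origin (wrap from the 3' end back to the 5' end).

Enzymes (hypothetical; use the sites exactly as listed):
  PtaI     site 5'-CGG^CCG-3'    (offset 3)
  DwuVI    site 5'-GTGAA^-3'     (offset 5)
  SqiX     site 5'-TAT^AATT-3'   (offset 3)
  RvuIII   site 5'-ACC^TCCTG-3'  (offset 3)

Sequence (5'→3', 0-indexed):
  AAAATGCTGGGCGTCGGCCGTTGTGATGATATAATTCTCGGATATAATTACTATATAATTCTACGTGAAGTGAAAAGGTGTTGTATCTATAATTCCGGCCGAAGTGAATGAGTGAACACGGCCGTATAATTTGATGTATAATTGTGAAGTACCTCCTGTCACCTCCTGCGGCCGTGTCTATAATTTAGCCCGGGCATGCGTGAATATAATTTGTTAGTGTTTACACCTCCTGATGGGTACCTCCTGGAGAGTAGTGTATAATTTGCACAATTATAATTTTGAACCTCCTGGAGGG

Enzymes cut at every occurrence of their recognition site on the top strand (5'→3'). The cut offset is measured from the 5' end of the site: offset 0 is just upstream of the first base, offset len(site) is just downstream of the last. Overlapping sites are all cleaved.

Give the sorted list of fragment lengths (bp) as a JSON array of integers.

[3,5,5,5,6,8,8,8,9,10,10,10,11,11,12,13,13,14,15,15,16,18,20,23,27]

Scan for sites:
  PtaI (CGGCCG, off=3): starts [14, 95, 118, 168] → cuts [17, 98, 121, 171]
  DwuVI (GTGAA, off=5): starts [64, 69, 103, 111, 143, 199] → cuts [69, 74, 108, 116, 148, 204]
  SqiX (TATAATT, off=3): starts [29, 42, 53, 87, 124, 136, 178, 204, 256, 271] → cuts [32, 45, 56, 90, 127, 139, 181, 207, 259, 274]
  RvuIII (ACCTCCTG, off=3): starts [150, 160, 224, 238, 282] → cuts [153, 163, 227, 241, 285]

All cut coordinates (distinct, sorted): [17, 32, 45, 56, 69, 74, 90, 98, 108, 116, 121, 127, 139, 148, 153, 163, 171, 181, 204, 207, 227, 241, 259, 274, 285]

Fragment lengths:
  17→32: 15 bp
  32→45: 13 bp
  45→56: 11 bp
  56→69: 13 bp
  69→74: 5 bp
  74→90: 16 bp
  90→98: 8 bp
  98→108: 10 bp
  108→116: 8 bp
  116→121: 5 bp
  121→127: 6 bp
  127→139: 12 bp
  139→148: 9 bp
  148→153: 5 bp
  153→163: 10 bp
  163→171: 8 bp
  171→181: 10 bp
  181→204: 23 bp
  204→207: 3 bp
  207→227: 20 bp
  227→241: 14 bp
  241→259: 18 bp
  259→274: 15 bp
  274→285: 11 bp
  285→17 (wrap): 295-285+17 = 27 bp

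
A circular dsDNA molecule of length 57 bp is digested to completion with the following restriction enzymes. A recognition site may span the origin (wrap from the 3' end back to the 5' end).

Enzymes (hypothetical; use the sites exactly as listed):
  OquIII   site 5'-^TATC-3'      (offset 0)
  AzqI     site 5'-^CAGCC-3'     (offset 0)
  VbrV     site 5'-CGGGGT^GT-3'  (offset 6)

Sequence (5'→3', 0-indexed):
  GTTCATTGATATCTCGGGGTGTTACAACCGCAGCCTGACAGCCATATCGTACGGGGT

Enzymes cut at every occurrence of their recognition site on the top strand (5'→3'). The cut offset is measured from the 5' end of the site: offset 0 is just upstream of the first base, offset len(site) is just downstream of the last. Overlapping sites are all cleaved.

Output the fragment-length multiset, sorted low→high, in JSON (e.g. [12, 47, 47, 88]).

[6,8,9,10,11,13]

Scan for sites:
  OquIII TATC/0: at [9, 44] ⇒ [9, 44]
  AzqI CAGCC/0: at [30, 38] ⇒ [30, 38]
  VbrV CGGGGTGT/6: at [14, 51] ⇒ [0, 20]

All cut coordinates (distinct, sorted): [0, 9, 20, 30, 38, 44]

Fragment lengths:
  0→9: 9 bp
  9→20: 11 bp
  20→30: 10 bp
  30→38: 8 bp
  38→44: 6 bp
  44→0 (wrap): 57-44+0 = 13 bp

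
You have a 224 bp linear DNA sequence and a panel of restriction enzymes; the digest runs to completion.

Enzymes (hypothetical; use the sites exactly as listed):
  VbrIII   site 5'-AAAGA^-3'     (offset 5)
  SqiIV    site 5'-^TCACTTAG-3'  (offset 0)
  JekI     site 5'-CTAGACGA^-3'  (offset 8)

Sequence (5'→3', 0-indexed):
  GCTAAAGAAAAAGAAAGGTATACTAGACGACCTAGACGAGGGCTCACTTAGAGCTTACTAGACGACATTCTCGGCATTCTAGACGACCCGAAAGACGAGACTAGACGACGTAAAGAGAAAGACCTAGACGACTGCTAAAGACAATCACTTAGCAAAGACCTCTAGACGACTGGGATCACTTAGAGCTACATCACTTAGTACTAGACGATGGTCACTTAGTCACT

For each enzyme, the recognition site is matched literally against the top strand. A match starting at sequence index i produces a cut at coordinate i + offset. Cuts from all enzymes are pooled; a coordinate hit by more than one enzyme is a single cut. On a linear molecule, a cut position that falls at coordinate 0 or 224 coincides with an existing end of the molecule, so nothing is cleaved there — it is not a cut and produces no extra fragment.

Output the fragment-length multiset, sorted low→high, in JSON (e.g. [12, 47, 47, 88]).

[3,3,4,6,6,6,8,8,9,9,9,10,11,13,13,14,15,16,18,21,22]

Per-enzyme occurrences:
  VbrIII (AAAGA, off=5): starts [3, 9, 90, 111, 117, 136, 153] → cuts [8, 14, 95, 116, 122, 141, 158]
  SqiIV (TCACTTAG, off=0): starts [43, 144, 175, 190, 211] → cuts [43, 144, 175, 190, 211]
  JekI (CTAGACGA, off=8): starts [22, 31, 57, 78, 100, 123, 161, 200] → cuts [30, 39, 65, 86, 108, 131, 169, 208]

Pooled cuts: [8, 14, 30, 39, 43, 65, 86, 95, 108, 116, 122, 131, 141, 144, 158, 169, 175, 190, 208, 211]

Fragment lengths:
  [0,8): 8 bp
  [8,14): 6 bp
  [14,30): 16 bp
  [30,39): 9 bp
  [39,43): 4 bp
  [43,65): 22 bp
  [65,86): 21 bp
  [86,95): 9 bp
  [95,108): 13 bp
  [108,116): 8 bp
  [116,122): 6 bp
  [122,131): 9 bp
  [131,141): 10 bp
  [141,144): 3 bp
  [144,158): 14 bp
  [158,169): 11 bp
  [169,175): 6 bp
  [175,190): 15 bp
  [190,208): 18 bp
  [208,211): 3 bp
  [211,224): 13 bp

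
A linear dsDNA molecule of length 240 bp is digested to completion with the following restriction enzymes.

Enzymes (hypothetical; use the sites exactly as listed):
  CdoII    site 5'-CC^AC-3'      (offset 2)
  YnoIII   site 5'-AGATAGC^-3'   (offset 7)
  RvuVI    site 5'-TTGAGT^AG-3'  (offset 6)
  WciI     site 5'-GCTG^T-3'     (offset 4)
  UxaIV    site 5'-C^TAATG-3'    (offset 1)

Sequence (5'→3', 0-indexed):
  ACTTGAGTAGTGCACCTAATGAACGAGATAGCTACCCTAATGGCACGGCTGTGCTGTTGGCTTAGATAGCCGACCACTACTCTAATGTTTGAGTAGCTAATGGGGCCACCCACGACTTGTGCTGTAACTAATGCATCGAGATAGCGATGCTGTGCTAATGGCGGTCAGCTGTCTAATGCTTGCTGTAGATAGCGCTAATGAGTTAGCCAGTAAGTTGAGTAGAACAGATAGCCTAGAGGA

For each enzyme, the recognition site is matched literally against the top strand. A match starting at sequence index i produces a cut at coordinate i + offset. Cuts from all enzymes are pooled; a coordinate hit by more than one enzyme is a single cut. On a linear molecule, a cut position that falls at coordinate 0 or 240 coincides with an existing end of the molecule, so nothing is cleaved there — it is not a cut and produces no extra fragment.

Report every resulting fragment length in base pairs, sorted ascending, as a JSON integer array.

[2,2,3,3,4,4,5,5,5,7,7,8,8,8,8,10,12,12,12,13,14,14,16,16,17,25]

Site scan:
  CdoII CCAC/2: at [73, 105, 109] ⇒ [75, 107, 111]
  YnoIII AGATAGC/7: at [25, 63, 138, 186, 225] ⇒ [32, 70, 145, 193, 232]
  RvuVI TTGAGTAG/6: at [2, 88, 214] ⇒ [8, 94, 220]
  WciI GCTGT/4: at [47, 52, 120, 148, 167, 181] ⇒ [51, 56, 124, 152, 171, 185]
  UxaIV CTAATG/1: at [15, 36, 81, 96, 127, 154, 172, 194] ⇒ [16, 37, 82, 97, 128, 155, 173, 195]

Pooled cuts: [8, 16, 32, 37, 51, 56, 70, 75, 82, 94, 97, 107, 111, 124, 128, 145, 152, 155, 171, 173, 185, 193, 195, 220, 232]

Fragment lengths:
  [0,8): 8 bp
  [8,16): 8 bp
  [16,32): 16 bp
  [32,37): 5 bp
  [37,51): 14 bp
  [51,56): 5 bp
  [56,70): 14 bp
  [70,75): 5 bp
  [75,82): 7 bp
  [82,94): 12 bp
  [94,97): 3 bp
  [97,107): 10 bp
  [107,111): 4 bp
  [111,124): 13 bp
  [124,128): 4 bp
  [128,145): 17 bp
  [145,152): 7 bp
  [152,155): 3 bp
  [155,171): 16 bp
  [171,173): 2 bp
  [173,185): 12 bp
  [185,193): 8 bp
  [193,195): 2 bp
  [195,220): 25 bp
  [220,232): 12 bp
  [232,240): 8 bp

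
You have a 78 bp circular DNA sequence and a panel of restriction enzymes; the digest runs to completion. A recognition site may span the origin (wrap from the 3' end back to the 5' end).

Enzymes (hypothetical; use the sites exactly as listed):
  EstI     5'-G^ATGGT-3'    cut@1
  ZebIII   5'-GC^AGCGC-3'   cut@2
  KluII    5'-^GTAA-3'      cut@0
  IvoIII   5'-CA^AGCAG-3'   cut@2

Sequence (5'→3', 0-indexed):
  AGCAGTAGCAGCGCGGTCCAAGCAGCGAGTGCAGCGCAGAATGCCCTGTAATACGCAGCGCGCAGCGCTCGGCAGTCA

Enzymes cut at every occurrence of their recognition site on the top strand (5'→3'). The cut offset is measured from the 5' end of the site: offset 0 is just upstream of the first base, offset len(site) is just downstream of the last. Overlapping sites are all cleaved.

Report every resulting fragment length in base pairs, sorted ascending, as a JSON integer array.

Per-enzyme occurrences:
  EstI (GATGGT, off=1): no sites
  ZebIII GCAGCGC/2: at [7, 30, 54, 61] ⇒ [9, 32, 56, 63]
  KluII GTAA/0: at [47] ⇒ [47]
  IvoIII CAAGCAG/2: at [18, 76] ⇒ [0, 20]

Pooled cuts: [0, 9, 20, 32, 47, 56, 63]

Fragment lengths:
  0→9: 9 bp
  9→20: 11 bp
  20→32: 12 bp
  32→47: 15 bp
  47→56: 9 bp
  56→63: 7 bp
  63→0 (wrap): 78-63+0 = 15 bp

[7,9,9,11,12,15,15]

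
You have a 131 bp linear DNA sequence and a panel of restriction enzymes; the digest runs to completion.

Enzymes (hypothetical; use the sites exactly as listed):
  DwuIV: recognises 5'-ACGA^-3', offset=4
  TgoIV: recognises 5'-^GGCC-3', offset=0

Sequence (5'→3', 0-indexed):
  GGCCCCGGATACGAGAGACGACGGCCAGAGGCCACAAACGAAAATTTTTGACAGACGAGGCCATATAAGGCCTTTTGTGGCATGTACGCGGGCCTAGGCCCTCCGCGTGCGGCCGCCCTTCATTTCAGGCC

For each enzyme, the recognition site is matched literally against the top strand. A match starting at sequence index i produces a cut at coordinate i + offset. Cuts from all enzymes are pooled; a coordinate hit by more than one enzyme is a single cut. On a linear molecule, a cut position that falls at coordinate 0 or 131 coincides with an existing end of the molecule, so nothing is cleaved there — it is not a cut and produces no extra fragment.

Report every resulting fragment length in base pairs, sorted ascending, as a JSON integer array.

[1,4,6,7,7,10,12,14,14,17,17,22]

Per-enzyme occurrences:
  DwuIV (ACGA, off=4): starts [10, 17, 37, 54] → cuts [14, 21, 41, 58]
  TgoIV (GGCC, off=0): starts [0, 22, 29, 58, 68, 90, 96, 110, 127] → cuts [22, 29, 58, 68, 90, 96, 110, 127] (position 0 is a terminus of the linear molecule — no cut)

Pooled cuts: [14, 21, 22, 29, 41, 58, 68, 90, 96, 110, 127]

Fragment lengths:
  [0,14): 14 bp
  [14,21): 7 bp
  [21,22): 1 bp
  [22,29): 7 bp
  [29,41): 12 bp
  [41,58): 17 bp
  [58,68): 10 bp
  [68,90): 22 bp
  [90,96): 6 bp
  [96,110): 14 bp
  [110,127): 17 bp
  [127,131): 4 bp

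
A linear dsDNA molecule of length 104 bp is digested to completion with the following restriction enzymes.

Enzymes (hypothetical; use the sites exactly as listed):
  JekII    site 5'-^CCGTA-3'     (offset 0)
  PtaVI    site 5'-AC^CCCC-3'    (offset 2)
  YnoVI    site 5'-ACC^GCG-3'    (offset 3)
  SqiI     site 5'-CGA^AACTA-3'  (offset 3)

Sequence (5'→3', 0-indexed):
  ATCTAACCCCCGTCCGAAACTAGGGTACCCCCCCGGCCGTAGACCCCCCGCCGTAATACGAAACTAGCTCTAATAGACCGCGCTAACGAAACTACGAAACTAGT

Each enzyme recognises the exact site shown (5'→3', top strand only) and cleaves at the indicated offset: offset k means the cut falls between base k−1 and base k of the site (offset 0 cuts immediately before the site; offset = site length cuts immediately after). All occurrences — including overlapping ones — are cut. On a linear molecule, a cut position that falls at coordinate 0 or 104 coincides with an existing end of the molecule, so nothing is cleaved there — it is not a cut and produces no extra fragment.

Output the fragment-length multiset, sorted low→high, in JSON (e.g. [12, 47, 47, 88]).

[6,7,7,8,8,8,10,10,11,11,18]

Per-enzyme occurrences:
  JekII CCGTA/0: at [36, 50] ⇒ [36, 50]
  PtaVI ACCCCC/2: at [5, 26, 42] ⇒ [7, 28, 44]
  YnoVI ACCGCG/3: at [76] ⇒ [79]
  SqiI CGAAACTA/3: at [14, 58, 86, 94] ⇒ [17, 61, 89, 97]

Pooled cuts: [7, 17, 28, 36, 44, 50, 61, 79, 89, 97]

Fragment lengths:
  [0,7): 7 bp
  [7,17): 10 bp
  [17,28): 11 bp
  [28,36): 8 bp
  [36,44): 8 bp
  [44,50): 6 bp
  [50,61): 11 bp
  [61,79): 18 bp
  [79,89): 10 bp
  [89,97): 8 bp
  [97,104): 7 bp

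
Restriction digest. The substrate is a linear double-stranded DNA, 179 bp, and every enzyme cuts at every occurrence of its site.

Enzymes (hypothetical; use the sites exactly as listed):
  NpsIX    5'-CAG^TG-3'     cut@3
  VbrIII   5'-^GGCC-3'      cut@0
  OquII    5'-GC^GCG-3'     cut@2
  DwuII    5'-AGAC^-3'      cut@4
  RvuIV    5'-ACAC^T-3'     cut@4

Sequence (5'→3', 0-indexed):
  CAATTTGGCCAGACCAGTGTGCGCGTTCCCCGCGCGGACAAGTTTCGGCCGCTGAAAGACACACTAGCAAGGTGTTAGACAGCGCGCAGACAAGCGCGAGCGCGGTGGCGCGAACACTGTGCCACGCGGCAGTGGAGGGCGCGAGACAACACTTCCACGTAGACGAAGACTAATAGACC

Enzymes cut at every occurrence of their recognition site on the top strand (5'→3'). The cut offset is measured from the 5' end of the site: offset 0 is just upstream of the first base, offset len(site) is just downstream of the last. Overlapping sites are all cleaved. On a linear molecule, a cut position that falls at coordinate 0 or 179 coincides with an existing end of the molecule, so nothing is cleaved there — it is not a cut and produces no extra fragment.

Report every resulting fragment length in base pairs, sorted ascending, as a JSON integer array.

[1,3,3,4,4,5,5,6,6,6,7,8,8,8,8,8,8,11,12,13,14,15,16]

Site scan:
  NpsIX (CAGTG, off=3): starts [14, 129] → cuts [17, 132]
  VbrIII (GGCC, off=0): starts [6, 46] → cuts [6, 46]
  OquII (GCGCG, off=2): starts [20, 31, 81, 93, 99, 107, 138] → cuts [22, 33, 83, 95, 101, 109, 140]
  DwuII (AGAC, off=4): starts [10, 56, 76, 87, 143, 160, 166, 174] → cuts [14, 60, 80, 91, 147, 164, 170, 178]
  RvuIV (ACACT, off=4): starts [60, 113, 148] → cuts [64, 117, 152]

All cut coordinates (distinct, sorted): [6, 14, 17, 22, 33, 46, 60, 64, 80, 83, 91, 95, 101, 109, 117, 132, 140, 147, 152, 164, 170, 178]

Fragments:
  [0,6): 6 bp
  [6,14): 8 bp
  [14,17): 3 bp
  [17,22): 5 bp
  [22,33): 11 bp
  [33,46): 13 bp
  [46,60): 14 bp
  [60,64): 4 bp
  [64,80): 16 bp
  [80,83): 3 bp
  [83,91): 8 bp
  [91,95): 4 bp
  [95,101): 6 bp
  [101,109): 8 bp
  [109,117): 8 bp
  [117,132): 15 bp
  [132,140): 8 bp
  [140,147): 7 bp
  [147,152): 5 bp
  [152,164): 12 bp
  [164,170): 6 bp
  [170,178): 8 bp
  [178,179): 1 bp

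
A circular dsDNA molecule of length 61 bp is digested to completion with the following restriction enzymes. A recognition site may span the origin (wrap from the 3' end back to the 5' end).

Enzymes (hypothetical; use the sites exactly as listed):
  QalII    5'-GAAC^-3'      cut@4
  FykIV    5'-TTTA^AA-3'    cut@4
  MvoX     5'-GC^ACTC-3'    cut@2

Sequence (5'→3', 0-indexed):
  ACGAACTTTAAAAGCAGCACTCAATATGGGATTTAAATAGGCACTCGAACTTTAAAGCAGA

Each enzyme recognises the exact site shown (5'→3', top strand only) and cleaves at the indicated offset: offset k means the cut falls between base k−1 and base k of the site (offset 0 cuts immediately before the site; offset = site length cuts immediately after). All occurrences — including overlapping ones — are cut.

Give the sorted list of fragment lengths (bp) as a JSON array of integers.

Site scan:
  QalII (GAAC, off=4): starts [2, 46, 59] → cuts [2, 6, 50]
  FykIV (TTTAAA, off=4): starts [6, 31, 50] → cuts [10, 35, 54]
  MvoX (GCACTC, off=2): starts [16, 40] → cuts [18, 42]

Pooled cuts: [2, 6, 10, 18, 35, 42, 50, 54]

Fragments:
  2→6: 4 bp
  6→10: 4 bp
  10→18: 8 bp
  18→35: 17 bp
  35→42: 7 bp
  42→50: 8 bp
  50→54: 4 bp
  54→2 (wrap): 61-54+2 = 9 bp

[4,4,4,7,8,8,9,17]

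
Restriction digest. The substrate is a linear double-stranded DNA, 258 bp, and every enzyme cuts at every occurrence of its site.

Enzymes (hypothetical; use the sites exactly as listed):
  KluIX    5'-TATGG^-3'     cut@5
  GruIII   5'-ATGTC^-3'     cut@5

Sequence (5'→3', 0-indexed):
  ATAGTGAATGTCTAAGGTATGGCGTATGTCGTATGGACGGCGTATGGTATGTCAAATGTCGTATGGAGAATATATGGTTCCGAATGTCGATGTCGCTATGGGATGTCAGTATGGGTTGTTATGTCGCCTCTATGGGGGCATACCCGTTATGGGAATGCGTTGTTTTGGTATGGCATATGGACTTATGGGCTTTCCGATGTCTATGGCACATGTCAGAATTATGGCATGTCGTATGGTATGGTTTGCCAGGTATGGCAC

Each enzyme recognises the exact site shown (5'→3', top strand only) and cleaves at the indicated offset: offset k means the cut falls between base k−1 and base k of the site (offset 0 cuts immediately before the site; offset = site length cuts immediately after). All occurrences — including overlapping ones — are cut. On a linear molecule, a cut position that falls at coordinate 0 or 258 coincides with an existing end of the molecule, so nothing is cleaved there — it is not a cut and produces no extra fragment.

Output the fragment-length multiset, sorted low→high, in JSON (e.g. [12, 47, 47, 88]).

Site scan:
  KluIX (TATGG, off=5): starts [17, 31, 42, 61, 72, 96, 109, 130, 147, 168, 175, 183, 201, 219, 231, 236, 250] → cuts [22, 36, 47, 66, 77, 101, 114, 135, 152, 173, 180, 188, 206, 224, 236, 241, 255]
  GruIII (ATGTC, off=5): starts [7, 25, 48, 55, 83, 89, 102, 120, 196, 209, 225] → cuts [12, 30, 53, 60, 88, 94, 107, 125, 201, 214, 230]

Pooled cuts: [12, 22, 30, 36, 47, 53, 60, 66, 77, 88, 94, 101, 107, 114, 125, 135, 152, 173, 180, 188, 201, 206, 214, 224, 230, 236, 241, 255]

Fragment lengths:
  [0,12): 12 bp
  [12,22): 10 bp
  [22,30): 8 bp
  [30,36): 6 bp
  [36,47): 11 bp
  [47,53): 6 bp
  [53,60): 7 bp
  [60,66): 6 bp
  [66,77): 11 bp
  [77,88): 11 bp
  [88,94): 6 bp
  [94,101): 7 bp
  [101,107): 6 bp
  [107,114): 7 bp
  [114,125): 11 bp
  [125,135): 10 bp
  [135,152): 17 bp
  [152,173): 21 bp
  [173,180): 7 bp
  [180,188): 8 bp
  [188,201): 13 bp
  [201,206): 5 bp
  [206,214): 8 bp
  [214,224): 10 bp
  [224,230): 6 bp
  [230,236): 6 bp
  [236,241): 5 bp
  [241,255): 14 bp
  [255,258): 3 bp

[3,5,5,6,6,6,6,6,6,6,7,7,7,7,8,8,8,10,10,10,11,11,11,11,12,13,14,17,21]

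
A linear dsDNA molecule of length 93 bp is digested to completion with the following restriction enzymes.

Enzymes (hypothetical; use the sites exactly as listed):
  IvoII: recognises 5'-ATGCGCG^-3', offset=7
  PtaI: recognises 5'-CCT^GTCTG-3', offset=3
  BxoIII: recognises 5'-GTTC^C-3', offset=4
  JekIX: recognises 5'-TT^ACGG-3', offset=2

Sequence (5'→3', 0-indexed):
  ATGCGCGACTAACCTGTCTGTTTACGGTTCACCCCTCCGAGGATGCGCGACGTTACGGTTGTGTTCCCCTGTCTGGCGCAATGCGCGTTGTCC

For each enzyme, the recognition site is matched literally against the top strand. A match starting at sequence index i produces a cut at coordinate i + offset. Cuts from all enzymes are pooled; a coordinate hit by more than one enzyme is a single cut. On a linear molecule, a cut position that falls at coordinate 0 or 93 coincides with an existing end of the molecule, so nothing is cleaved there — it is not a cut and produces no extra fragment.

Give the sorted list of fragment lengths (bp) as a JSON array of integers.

Per-enzyme occurrences:
  IvoII (ATGCGCG, off=7): starts [0, 42, 80] → cuts [7, 49, 87]
  PtaI (CCTGTCTG, off=3): starts [12, 67] → cuts [15, 70]
  BxoIII (GTTCC, off=4): starts [62] → cuts [66]
  JekIX (TTACGG, off=2): starts [21, 52] → cuts [23, 54]

Pooled cuts: [7, 15, 23, 49, 54, 66, 70, 87]

Fragment lengths:
  [0,7): 7 bp
  [7,15): 8 bp
  [15,23): 8 bp
  [23,49): 26 bp
  [49,54): 5 bp
  [54,66): 12 bp
  [66,70): 4 bp
  [70,87): 17 bp
  [87,93): 6 bp

[4,5,6,7,8,8,12,17,26]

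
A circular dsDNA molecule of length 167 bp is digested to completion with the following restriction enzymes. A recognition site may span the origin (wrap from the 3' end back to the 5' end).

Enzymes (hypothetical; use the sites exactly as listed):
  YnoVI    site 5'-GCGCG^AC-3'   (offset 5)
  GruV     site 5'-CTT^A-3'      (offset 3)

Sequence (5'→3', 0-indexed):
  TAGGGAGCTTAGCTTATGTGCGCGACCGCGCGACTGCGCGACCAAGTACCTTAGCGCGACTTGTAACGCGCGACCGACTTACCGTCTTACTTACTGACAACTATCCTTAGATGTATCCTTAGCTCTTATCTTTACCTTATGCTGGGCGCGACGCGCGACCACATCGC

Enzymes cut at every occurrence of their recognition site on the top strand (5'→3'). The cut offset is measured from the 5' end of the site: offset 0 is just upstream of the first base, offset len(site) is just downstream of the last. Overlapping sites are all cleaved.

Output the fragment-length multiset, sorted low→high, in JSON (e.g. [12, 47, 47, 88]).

[4,5,6,7,7,8,8,8,8,9,11,12,12,12,14,16,20]

Scan for sites:
  YnoVI GCGCGAC/5: at [19, 27, 35, 53, 67, 145, 152] ⇒ [24, 32, 40, 58, 72, 150, 157]
  GruV CTTA/3: at [7, 12, 49, 77, 85, 89, 105, 117, 124, 135] ⇒ [10, 15, 52, 80, 88, 92, 108, 120, 127, 138]

Pooled cuts: [10, 15, 24, 32, 40, 52, 58, 72, 80, 88, 92, 108, 120, 127, 138, 150, 157]

Fragments:
  10→15: 5 bp
  15→24: 9 bp
  24→32: 8 bp
  32→40: 8 bp
  40→52: 12 bp
  52→58: 6 bp
  58→72: 14 bp
  72→80: 8 bp
  80→88: 8 bp
  88→92: 4 bp
  92→108: 16 bp
  108→120: 12 bp
  120→127: 7 bp
  127→138: 11 bp
  138→150: 12 bp
  150→157: 7 bp
  157→10 (wrap): 167-157+10 = 20 bp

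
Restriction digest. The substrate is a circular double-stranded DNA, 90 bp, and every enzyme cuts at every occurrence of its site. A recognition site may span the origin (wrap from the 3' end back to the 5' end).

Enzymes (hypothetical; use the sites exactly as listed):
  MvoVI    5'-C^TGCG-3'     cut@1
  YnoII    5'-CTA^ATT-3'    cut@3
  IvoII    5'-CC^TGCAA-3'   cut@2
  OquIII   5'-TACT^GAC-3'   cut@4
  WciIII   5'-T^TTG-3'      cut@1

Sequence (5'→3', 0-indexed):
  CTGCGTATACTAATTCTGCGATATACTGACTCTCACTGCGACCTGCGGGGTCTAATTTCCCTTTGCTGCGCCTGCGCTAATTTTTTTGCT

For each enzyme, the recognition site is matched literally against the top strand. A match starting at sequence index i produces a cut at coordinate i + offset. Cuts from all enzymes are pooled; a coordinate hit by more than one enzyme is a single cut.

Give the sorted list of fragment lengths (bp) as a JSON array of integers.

[4,4,6,6,6,7,7,8,9,11,11,11]

Scan for sites:
  MvoVI (CTGCG, off=1): starts [0, 15, 35, 42, 65, 71] → cuts [1, 16, 36, 43, 66, 72]
  YnoII (CTAATT, off=3): starts [9, 51, 76] → cuts [12, 54, 79]
  IvoII (CCTGCAA, off=2): no sites
  OquIII (TACTGAC, off=4): starts [23] → cuts [27]
  WciIII (TTTG, off=1): starts [61, 84] → cuts [62, 85]

Pooled cuts: [1, 12, 16, 27, 36, 43, 54, 62, 66, 72, 79, 85]

Fragment lengths:
  1→12: 11 bp
  12→16: 4 bp
  16→27: 11 bp
  27→36: 9 bp
  36→43: 7 bp
  43→54: 11 bp
  54→62: 8 bp
  62→66: 4 bp
  66→72: 6 bp
  72→79: 7 bp
  79→85: 6 bp
  85→1 (wrap): 90-85+1 = 6 bp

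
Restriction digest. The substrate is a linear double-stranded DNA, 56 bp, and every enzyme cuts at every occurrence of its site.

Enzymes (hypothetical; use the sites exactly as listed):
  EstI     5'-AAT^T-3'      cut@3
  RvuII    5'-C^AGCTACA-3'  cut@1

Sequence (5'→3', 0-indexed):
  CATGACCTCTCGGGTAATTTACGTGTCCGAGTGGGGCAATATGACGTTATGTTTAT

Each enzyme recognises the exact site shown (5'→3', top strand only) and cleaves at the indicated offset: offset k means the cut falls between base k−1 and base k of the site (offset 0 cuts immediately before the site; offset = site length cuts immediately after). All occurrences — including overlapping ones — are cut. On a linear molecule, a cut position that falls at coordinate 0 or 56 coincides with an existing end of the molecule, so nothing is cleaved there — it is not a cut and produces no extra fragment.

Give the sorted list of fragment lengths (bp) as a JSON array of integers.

Per-enzyme occurrences:
  EstI AATT/3: at [15] ⇒ [18]
  RvuII (CAGCTACA, off=1): no sites

Pooled cuts: [18]

Fragments:
  [0,18): 18 bp
  [18,56): 38 bp

[18,38]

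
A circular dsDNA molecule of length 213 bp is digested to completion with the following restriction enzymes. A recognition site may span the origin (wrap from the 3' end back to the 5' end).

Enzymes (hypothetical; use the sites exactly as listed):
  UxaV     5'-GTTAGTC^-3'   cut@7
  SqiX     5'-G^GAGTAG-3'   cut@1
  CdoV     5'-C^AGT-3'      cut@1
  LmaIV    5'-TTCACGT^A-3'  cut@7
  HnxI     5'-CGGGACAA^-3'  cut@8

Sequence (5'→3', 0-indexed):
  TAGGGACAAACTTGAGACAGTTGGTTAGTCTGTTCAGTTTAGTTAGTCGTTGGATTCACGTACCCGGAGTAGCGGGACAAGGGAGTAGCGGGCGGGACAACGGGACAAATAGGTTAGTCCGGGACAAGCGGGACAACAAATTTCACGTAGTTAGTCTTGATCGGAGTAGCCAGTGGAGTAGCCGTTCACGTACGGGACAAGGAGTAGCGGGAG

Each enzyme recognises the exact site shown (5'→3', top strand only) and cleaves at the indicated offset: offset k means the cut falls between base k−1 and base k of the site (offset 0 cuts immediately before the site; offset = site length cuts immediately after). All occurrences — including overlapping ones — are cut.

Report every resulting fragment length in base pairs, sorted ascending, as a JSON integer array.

[1,2,4,5,5,7,8,8,8,8,9,9,9,11,12,12,13,13,14,16,18,21]

Per-enzyme occurrences:
  UxaV GTTAGTC/7: at [23, 41, 112, 149] ⇒ [30, 48, 119, 156]
  SqiX GGAGTAG/1: at [65, 81, 162, 174, 200, 209] ⇒ [66, 82, 163, 175, 201, 210]
  CdoV CAGT/1: at [17, 34, 170] ⇒ [18, 35, 171]
  LmaIV TTCACGTA/7: at [54, 141, 184] ⇒ [61, 148, 191]
  HnxI CGGGACAA/8: at [72, 92, 100, 119, 128, 192] ⇒ [80, 100, 108, 127, 136, 200]

Pooled cuts: [18, 30, 35, 48, 61, 66, 80, 82, 100, 108, 119, 127, 136, 148, 156, 163, 171, 175, 191, 200, 201, 210]

Fragment lengths:
  18→30: 12 bp
  30→35: 5 bp
  35→48: 13 bp
  48→61: 13 bp
  61→66: 5 bp
  66→80: 14 bp
  80→82: 2 bp
  82→100: 18 bp
  100→108: 8 bp
  108→119: 11 bp
  119→127: 8 bp
  127→136: 9 bp
  136→148: 12 bp
  148→156: 8 bp
  156→163: 7 bp
  163→171: 8 bp
  171→175: 4 bp
  175→191: 16 bp
  191→200: 9 bp
  200→201: 1 bp
  201→210: 9 bp
  210→18 (wrap): 213-210+18 = 21 bp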